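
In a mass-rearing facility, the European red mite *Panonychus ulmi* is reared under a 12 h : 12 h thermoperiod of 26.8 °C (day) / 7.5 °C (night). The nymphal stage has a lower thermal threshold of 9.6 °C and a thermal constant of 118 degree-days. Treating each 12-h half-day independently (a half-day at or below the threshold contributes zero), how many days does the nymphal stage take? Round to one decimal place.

13.7 days

Day half: max(0, 26.8 − 9.6) × 0.5 = 17.2 × 0.5 = 8.60 DD.
Night half: max(0, 7.5 − 9.6) × 0.5 = 0.0 × 0.5 = 0.00 DD.
Per 24 h: 8.60 DD/day.
Duration = 118 / 8.60 = 13.721 ≈ 13.7 days.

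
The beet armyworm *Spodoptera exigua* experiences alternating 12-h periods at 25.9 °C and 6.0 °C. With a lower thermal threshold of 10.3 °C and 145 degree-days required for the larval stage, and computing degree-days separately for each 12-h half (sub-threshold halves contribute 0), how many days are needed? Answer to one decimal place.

Day half: max(0, 25.9 − 10.3) × 0.5 = 15.6 × 0.5 = 7.80 DD.
Night half: max(0, 6.0 − 10.3) × 0.5 = 0.0 × 0.5 = 0.00 DD.
Per 24 h: 7.80 DD/day.
Duration = 145 / 7.80 = 18.590 ≈ 18.6 days.

18.6 days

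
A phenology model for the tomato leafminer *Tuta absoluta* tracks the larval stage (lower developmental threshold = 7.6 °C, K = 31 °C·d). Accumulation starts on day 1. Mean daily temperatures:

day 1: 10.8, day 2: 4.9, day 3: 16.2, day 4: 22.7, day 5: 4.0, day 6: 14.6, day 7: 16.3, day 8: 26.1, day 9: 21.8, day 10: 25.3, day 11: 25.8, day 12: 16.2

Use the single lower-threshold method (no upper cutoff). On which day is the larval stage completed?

day 6

Daily DD above 7.6 °C: 3.2, 0.0, 8.6, 15.1, 0.0, 7.0, 8.7, 18.5, 14.2, 17.7, 18.2, 8.6.
Cumulative: 3.2, 3.2, 11.8, 26.9, 26.9, 33.9, 42.6, 61.1, 75.3, 93.0, 111.2, 119.8.
The total first reaches 31 DD on day 6.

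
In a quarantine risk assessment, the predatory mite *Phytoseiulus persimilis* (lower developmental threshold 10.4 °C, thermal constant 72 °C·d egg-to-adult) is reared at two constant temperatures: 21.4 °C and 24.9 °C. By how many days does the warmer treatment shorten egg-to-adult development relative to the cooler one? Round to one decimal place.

1.6 days

At 21.4 °C: 72 / (21.4 − 10.4) = 72 / 11.0 = 6.545 d.
At 24.9 °C: 72 / (24.9 − 10.4) = 72 / 14.5 = 4.966 d.
Difference = |6.545 − 4.966| = 1.580 ≈ 1.6 days.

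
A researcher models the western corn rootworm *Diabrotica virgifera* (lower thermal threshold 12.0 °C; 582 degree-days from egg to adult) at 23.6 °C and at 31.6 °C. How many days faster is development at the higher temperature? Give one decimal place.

20.5 days

At 23.6 °C: 582 / (23.6 − 12.0) = 582 / 11.6 = 50.172 d.
At 31.6 °C: 582 / (31.6 − 12.0) = 582 / 19.6 = 29.694 d.
Difference = |50.172 − 29.694| = 20.479 ≈ 20.5 days.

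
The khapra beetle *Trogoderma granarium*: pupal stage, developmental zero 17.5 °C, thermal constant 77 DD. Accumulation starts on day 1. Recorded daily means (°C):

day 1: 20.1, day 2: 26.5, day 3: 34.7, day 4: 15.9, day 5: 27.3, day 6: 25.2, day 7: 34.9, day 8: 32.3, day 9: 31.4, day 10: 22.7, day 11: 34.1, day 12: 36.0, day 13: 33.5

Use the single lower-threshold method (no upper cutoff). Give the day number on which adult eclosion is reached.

day 8

Daily DD above 17.5 °C: 2.6, 9.0, 17.2, 0.0, 9.8, 7.7, 17.4, 14.8, 13.9, 5.2, 16.6, 18.5, 16.0.
Cumulative: 2.6, 11.6, 28.8, 28.8, 38.6, 46.3, 63.7, 78.5, 92.4, 97.6, 114.2, 132.7, 148.7.
The total first reaches 77 DD on day 8.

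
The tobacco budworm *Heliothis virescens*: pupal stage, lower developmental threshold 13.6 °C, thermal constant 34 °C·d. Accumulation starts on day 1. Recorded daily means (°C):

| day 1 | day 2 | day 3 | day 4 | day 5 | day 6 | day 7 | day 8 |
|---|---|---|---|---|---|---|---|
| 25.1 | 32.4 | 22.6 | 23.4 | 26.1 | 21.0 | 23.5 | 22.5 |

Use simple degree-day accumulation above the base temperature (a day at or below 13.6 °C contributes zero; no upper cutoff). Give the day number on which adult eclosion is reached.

Daily DD above 13.6 °C: 11.5, 18.8, 9.0, 9.8, 12.5, 7.4, 9.9, 8.9.
Cumulative: 11.5, 30.3, 39.3, 49.1, 61.6, 69.0, 78.9, 87.8.
The total first reaches 34 DD on day 3.

day 3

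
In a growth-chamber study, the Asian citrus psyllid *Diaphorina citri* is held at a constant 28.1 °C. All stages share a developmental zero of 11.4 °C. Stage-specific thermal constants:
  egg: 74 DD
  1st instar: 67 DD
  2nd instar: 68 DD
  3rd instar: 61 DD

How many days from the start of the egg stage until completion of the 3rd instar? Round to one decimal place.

16.2 days

Daily accumulation at 28.1 °C = 28.1 − 11.4 = 16.7 DD/day.
Total K = 74 + 67 + 68 + 61 = 270 DD.
Total duration = 270 / 16.7 = 16.168 ≈ 16.2 days.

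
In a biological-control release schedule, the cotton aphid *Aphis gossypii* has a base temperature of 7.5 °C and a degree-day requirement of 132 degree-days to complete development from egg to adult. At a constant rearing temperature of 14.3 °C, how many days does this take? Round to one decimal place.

19.4 days

Daily accumulation = 14.3 − 7.5 = 6.8 DD/day.
Duration = 132 / 6.8 = 19.412 ≈ 19.4 days.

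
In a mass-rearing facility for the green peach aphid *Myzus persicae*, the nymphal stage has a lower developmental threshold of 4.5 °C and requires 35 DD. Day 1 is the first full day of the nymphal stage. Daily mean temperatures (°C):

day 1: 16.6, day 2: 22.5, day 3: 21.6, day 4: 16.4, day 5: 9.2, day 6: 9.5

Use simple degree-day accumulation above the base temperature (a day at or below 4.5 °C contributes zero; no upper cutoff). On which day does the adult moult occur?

Daily DD above 4.5 °C: 12.1, 18.0, 17.1, 11.9, 4.7, 5.0.
Cumulative: 12.1, 30.1, 47.2, 59.1, 63.8, 68.8.
The total first reaches 35 DD on day 3.

day 3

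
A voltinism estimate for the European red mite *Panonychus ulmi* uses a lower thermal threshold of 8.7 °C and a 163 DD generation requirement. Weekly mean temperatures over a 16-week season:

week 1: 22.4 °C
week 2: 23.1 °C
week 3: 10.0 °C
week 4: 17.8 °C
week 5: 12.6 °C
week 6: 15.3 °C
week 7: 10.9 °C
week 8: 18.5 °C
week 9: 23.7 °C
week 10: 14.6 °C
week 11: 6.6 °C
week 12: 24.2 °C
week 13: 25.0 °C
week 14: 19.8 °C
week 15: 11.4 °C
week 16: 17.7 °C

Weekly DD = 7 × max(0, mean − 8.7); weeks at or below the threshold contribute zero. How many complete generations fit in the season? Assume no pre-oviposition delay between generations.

5 generations

Weekly DD (7 × max(0, T̄ − 8.7)): 95.9, 100.8, 9.1, 63.7, 27.3, 46.2, 15.4, 68.6, 105.0, 41.3, 0.0, 108.5, 114.1, 77.7, 18.9, 63.0.
Season total = 955.5 DD.
Complete generations = ⌊955.5 / 163⌋ = 5.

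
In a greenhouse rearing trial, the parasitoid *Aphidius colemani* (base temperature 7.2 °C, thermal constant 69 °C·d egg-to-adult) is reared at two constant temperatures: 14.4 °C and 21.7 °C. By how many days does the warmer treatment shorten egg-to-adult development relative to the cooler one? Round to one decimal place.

At 14.4 °C: 69 / (14.4 − 7.2) = 69 / 7.2 = 9.583 d.
At 21.7 °C: 69 / (21.7 − 7.2) = 69 / 14.5 = 4.759 d.
Difference = |9.583 − 4.759| = 4.825 ≈ 4.8 days.

4.8 days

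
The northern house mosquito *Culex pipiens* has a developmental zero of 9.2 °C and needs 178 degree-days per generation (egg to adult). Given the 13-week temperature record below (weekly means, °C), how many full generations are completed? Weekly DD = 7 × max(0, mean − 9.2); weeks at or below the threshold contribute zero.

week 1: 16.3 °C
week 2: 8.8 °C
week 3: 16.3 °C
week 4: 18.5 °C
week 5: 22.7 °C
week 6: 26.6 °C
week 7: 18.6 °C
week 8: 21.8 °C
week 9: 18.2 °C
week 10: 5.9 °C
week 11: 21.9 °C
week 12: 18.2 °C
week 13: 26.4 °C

4 generations

Weekly DD (7 × max(0, T̄ − 9.2)): 49.7, 0.0, 49.7, 65.1, 94.5, 121.8, 65.8, 88.2, 63.0, 0.0, 88.9, 63.0, 120.4.
Season total = 870.1 DD.
Complete generations = ⌊870.1 / 178⌋ = 4.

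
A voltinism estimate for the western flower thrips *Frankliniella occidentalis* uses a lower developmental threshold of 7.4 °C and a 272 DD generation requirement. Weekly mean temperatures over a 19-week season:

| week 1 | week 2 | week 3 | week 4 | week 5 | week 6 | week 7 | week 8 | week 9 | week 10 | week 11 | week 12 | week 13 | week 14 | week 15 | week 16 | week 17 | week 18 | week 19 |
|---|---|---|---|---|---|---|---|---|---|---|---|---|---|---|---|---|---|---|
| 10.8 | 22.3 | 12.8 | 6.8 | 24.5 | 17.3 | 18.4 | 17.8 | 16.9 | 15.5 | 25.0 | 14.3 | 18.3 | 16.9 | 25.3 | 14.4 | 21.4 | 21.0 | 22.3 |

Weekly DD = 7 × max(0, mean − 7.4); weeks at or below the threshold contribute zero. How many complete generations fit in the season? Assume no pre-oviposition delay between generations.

Weekly DD (7 × max(0, T̄ − 7.4)): 23.8, 104.3, 37.8, 0.0, 119.7, 69.3, 77.0, 72.8, 66.5, 56.7, 123.2, 48.3, 76.3, 66.5, 125.3, 49.0, 98.0, 95.2, 104.3.
Season total = 1414.0 DD.
Complete generations = ⌊1414.0 / 272⌋ = 5.

5 generations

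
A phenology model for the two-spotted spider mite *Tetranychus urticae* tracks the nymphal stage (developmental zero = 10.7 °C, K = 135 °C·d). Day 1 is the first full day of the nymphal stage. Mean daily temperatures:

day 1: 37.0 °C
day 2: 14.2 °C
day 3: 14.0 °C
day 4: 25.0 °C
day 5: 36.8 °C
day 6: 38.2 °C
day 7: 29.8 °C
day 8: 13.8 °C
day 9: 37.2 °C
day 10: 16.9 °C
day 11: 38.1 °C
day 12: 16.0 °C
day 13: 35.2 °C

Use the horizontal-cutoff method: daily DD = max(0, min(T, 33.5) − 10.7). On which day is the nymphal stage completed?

day 10

Daily DD above 10.7 °C (capped at 22.8): 22.8, 3.5, 3.3, 14.3, 22.8, 22.8, 19.1, 3.1, 22.8, 6.2, 22.8, 5.3, 22.8.
Cumulative: 22.8, 26.3, 29.6, 43.9, 66.7, 89.5, 108.6, 111.7, 134.5, 140.7, 163.5, 168.8, 191.6.
The total first reaches 135 DD on day 10.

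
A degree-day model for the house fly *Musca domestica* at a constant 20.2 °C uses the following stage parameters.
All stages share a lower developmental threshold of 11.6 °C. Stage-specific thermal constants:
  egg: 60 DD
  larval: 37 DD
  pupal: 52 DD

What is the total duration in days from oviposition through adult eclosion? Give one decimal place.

17.3 days

Daily accumulation at 20.2 °C = 20.2 − 11.6 = 8.6 DD/day.
Total K = 60 + 37 + 52 = 149 DD.
Total duration = 149 / 8.6 = 17.326 ≈ 17.3 days.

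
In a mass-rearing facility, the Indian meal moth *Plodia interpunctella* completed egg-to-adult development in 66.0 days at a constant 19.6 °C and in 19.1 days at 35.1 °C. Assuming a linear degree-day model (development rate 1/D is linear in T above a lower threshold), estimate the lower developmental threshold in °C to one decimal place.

Equal thermal constants: D₁(T₁ − T_b) = D₂(T₂ − T_b).
66.0·(19.6 − T_b) = 19.1·(35.1 − T_b)
T_b = (66.0·19.6 − 19.1·35.1) / (66.0 − 19.1) = 623.19 / 46.9 = 13.288 °C ≈ 13.3 °C.

13.3 °C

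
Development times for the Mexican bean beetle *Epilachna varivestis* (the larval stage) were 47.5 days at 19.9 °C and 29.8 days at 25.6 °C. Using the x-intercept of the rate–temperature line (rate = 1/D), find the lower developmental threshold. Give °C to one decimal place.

10.3 °C

Linear rate model ⇒ the product D·(T − T_b) is constant across temperatures.
47.5·(19.9 − T_b) = 29.8·(25.6 − T_b)
T_b = (47.5·19.9 − 29.8·25.6) / (47.5 − 29.8) = 182.37 / 17.7 = 10.303 °C ≈ 10.3 °C.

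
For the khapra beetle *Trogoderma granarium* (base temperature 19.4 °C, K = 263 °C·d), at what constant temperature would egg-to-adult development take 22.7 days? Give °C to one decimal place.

Required daily accumulation = 263 / 22.7 = 11.586 DD/day.
T = T_base + 11.586 = 19.4 + 11.586 = 30.986 ≈ 31.0 °C.

31.0 °C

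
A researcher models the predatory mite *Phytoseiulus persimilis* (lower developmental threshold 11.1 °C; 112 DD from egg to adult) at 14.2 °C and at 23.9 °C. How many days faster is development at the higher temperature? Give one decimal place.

At 14.2 °C: 112 / (14.2 − 11.1) = 112 / 3.1 = 36.129 d.
At 23.9 °C: 112 / (23.9 − 11.1) = 112 / 12.8 = 8.750 d.
Difference = |36.129 − 8.750| = 27.379 ≈ 27.4 days.

27.4 days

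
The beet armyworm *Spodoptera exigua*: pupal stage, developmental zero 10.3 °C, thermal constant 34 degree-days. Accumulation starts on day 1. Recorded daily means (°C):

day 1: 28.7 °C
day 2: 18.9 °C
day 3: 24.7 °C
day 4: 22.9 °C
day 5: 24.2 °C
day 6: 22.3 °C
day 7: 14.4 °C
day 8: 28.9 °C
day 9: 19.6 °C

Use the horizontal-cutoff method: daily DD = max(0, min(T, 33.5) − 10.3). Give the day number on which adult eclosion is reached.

day 3

Daily DD above 10.3 °C (capped at 23.2): 18.4, 8.6, 14.4, 12.6, 13.9, 12.0, 4.1, 18.6, 9.3.
Cumulative: 18.4, 27.0, 41.4, 54.0, 67.9, 79.9, 84.0, 102.6, 111.9.
The total first reaches 34 DD on day 3.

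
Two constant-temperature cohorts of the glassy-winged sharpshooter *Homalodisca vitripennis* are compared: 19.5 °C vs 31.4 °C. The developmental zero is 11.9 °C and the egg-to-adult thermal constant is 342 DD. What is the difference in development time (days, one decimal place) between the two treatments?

At 19.5 °C: 342 / (19.5 − 11.9) = 342 / 7.6 = 45.000 d.
At 31.4 °C: 342 / (31.4 − 11.9) = 342 / 19.5 = 17.538 d.
Difference = |45.000 − 17.538| = 27.462 ≈ 27.5 days.

27.5 days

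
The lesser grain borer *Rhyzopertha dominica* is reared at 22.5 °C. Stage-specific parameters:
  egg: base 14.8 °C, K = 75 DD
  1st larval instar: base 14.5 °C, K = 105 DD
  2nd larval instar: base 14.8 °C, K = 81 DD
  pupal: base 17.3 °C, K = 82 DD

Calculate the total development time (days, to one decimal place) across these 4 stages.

egg: 75 / (22.5 − 14.8) = 75 / 7.7 = 9.740 d.
1st larval instar: 105 / (22.5 − 14.5) = 105 / 8.0 = 13.125 d.
2nd larval instar: 81 / (22.5 − 14.8) = 81 / 7.7 = 10.519 d.
pupal: 82 / (22.5 − 17.3) = 82 / 5.2 = 15.769 d.
Sum = 49.154 ≈ 49.2 days.

49.2 days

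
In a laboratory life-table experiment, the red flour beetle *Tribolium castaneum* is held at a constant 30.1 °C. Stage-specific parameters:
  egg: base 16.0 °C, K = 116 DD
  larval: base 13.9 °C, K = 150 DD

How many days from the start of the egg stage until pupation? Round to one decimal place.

17.5 days

egg: 116 / (30.1 − 16.0) = 116 / 14.1 = 8.227 d.
larval: 150 / (30.1 − 13.9) = 150 / 16.2 = 9.259 d.
Sum = 17.486 ≈ 17.5 days.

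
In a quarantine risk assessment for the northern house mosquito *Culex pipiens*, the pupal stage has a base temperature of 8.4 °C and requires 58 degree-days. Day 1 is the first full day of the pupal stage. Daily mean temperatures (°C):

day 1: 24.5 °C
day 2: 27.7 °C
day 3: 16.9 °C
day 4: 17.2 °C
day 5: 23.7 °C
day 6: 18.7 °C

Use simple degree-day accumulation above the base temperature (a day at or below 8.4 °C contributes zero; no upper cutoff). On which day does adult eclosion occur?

Daily DD above 8.4 °C: 16.1, 19.3, 8.5, 8.8, 15.3, 10.3.
Cumulative: 16.1, 35.4, 43.9, 52.7, 68.0, 78.3.
The total first reaches 58 DD on day 5.

day 5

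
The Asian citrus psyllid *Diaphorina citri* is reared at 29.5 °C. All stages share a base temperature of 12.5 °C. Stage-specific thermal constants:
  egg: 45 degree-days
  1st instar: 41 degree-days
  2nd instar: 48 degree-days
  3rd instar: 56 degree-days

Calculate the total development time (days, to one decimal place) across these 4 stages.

11.2 days

Daily accumulation at 29.5 °C = 29.5 − 12.5 = 17.0 DD/day.
Total K = 45 + 41 + 48 + 56 = 190 DD.
Total duration = 190 / 17.0 = 11.176 ≈ 11.2 days.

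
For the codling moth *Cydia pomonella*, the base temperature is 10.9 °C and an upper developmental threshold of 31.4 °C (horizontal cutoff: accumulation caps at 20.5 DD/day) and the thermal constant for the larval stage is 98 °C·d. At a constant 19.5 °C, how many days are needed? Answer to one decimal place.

11.4 days

Daily accumulation = 19.5 − 10.9 = 8.6 DD/day.
Duration = 98 / 8.6 = 11.395 ≈ 11.4 days.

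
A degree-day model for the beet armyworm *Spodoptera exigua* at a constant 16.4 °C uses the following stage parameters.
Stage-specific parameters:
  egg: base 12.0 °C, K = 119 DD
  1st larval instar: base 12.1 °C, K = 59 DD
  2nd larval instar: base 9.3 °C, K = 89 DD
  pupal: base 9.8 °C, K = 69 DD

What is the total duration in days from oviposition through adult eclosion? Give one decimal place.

63.8 days

egg: 119 / (16.4 − 12.0) = 119 / 4.4 = 27.045 d.
1st larval instar: 59 / (16.4 − 12.1) = 59 / 4.3 = 13.721 d.
2nd larval instar: 89 / (16.4 − 9.3) = 89 / 7.1 = 12.535 d.
pupal: 69 / (16.4 − 9.8) = 69 / 6.6 = 10.455 d.
Sum = 63.756 ≈ 63.8 days.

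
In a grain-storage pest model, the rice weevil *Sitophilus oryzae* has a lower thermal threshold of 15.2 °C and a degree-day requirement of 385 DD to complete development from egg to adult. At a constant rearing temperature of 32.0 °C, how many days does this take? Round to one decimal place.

22.9 days

Daily accumulation = 32.0 − 15.2 = 16.8 DD/day.
Duration = 385 / 16.8 = 22.917 ≈ 22.9 days.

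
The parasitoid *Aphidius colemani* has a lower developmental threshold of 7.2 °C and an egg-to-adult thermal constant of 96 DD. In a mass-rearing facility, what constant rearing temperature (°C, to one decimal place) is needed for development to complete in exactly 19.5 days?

Required daily accumulation = 96 / 19.5 = 4.923 DD/day.
T = T_base + 4.923 = 7.2 + 4.923 = 12.123 ≈ 12.1 °C.

12.1 °C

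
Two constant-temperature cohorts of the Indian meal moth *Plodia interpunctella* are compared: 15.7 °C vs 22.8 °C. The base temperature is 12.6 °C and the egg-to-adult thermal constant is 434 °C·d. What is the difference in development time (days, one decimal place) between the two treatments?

97.5 days

At 15.7 °C: 434 / (15.7 − 12.6) = 434 / 3.1 = 140.000 d.
At 22.8 °C: 434 / (22.8 − 12.6) = 434 / 10.2 = 42.549 d.
Difference = |140.000 − 42.549| = 97.451 ≈ 97.5 days.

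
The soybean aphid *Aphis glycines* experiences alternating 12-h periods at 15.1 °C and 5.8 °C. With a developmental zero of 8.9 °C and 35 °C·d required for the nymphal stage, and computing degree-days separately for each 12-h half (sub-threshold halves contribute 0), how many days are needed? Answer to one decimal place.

Day half: max(0, 15.1 − 8.9) × 0.5 = 6.2 × 0.5 = 3.10 DD.
Night half: max(0, 5.8 − 8.9) × 0.5 = 0.0 × 0.5 = 0.00 DD.
Per 24 h: 3.10 DD/day.
Duration = 35 / 3.10 = 11.290 ≈ 11.3 days.

11.3 days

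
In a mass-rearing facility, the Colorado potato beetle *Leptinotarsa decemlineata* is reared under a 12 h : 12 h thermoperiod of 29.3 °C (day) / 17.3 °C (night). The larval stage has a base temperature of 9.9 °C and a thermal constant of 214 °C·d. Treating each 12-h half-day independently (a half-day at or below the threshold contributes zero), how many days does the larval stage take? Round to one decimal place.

Day half: max(0, 29.3 − 9.9) × 0.5 = 19.4 × 0.5 = 9.70 DD.
Night half: max(0, 17.3 − 9.9) × 0.5 = 7.4 × 0.5 = 3.70 DD.
Per 24 h: 13.40 DD/day.
Duration = 214 / 13.40 = 15.970 ≈ 16.0 days.

16.0 days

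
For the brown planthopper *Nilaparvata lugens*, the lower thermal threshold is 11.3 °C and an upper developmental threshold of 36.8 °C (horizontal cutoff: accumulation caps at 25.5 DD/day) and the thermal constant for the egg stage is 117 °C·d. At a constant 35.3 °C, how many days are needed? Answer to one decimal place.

4.9 days

Daily accumulation = 35.3 − 11.3 = 24.0 DD/day.
Duration = 117 / 24.0 = 4.875 ≈ 4.9 days.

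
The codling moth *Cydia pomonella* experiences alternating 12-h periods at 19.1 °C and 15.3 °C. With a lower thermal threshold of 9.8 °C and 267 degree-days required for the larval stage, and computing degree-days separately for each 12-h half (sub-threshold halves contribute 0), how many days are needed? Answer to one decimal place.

36.1 days

Day half: max(0, 19.1 − 9.8) × 0.5 = 9.3 × 0.5 = 4.65 DD.
Night half: max(0, 15.3 − 9.8) × 0.5 = 5.5 × 0.5 = 2.75 DD.
Per 24 h: 7.40 DD/day.
Duration = 267 / 7.40 = 36.081 ≈ 36.1 days.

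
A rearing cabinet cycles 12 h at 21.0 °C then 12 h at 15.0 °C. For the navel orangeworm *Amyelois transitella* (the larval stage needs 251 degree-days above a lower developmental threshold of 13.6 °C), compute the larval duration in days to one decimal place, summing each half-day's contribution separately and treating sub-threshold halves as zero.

Day half: max(0, 21.0 − 13.6) × 0.5 = 7.4 × 0.5 = 3.70 DD.
Night half: max(0, 15.0 − 13.6) × 0.5 = 1.4 × 0.5 = 0.70 DD.
Per 24 h: 4.40 DD/day.
Duration = 251 / 4.40 = 57.045 ≈ 57.0 days.

57.0 days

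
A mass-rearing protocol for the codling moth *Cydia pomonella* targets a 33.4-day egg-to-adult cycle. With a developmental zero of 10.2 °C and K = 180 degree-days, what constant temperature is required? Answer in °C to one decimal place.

Required daily accumulation = 180 / 33.4 = 5.389 DD/day.
T = T_base + 5.389 = 10.2 + 5.389 = 15.589 ≈ 15.6 °C.

15.6 °C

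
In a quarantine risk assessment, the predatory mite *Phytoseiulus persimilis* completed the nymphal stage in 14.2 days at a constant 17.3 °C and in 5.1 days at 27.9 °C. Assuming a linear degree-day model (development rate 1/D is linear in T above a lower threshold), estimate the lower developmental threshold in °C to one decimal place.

11.4 °C

Under the model K = D·(T − T_b), so D₁·(T₁ − T_b) = D₂·(T₂ − T_b).
14.2·(17.3 − T_b) = 5.1·(27.9 − T_b)
T_b = (14.2·17.3 − 5.1·27.9) / (14.2 − 5.1) = 103.37 / 9.1 = 11.359 °C ≈ 11.4 °C.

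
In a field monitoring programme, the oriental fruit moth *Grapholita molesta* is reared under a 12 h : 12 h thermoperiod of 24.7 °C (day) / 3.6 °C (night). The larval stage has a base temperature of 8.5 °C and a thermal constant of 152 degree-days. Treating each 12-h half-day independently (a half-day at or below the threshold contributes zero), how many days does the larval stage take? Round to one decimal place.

18.8 days

Day half: max(0, 24.7 − 8.5) × 0.5 = 16.2 × 0.5 = 8.10 DD.
Night half: max(0, 3.6 − 8.5) × 0.5 = 0.0 × 0.5 = 0.00 DD.
Per 24 h: 8.10 DD/day.
Duration = 152 / 8.10 = 18.765 ≈ 18.8 days.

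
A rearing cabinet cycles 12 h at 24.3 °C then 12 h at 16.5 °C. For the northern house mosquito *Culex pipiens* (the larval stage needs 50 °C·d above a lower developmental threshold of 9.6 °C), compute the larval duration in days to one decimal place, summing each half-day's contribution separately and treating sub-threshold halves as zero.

4.6 days

Day half: max(0, 24.3 − 9.6) × 0.5 = 14.7 × 0.5 = 7.35 DD.
Night half: max(0, 16.5 − 9.6) × 0.5 = 6.9 × 0.5 = 3.45 DD.
Per 24 h: 10.80 DD/day.
Duration = 50 / 10.80 = 4.630 ≈ 4.6 days.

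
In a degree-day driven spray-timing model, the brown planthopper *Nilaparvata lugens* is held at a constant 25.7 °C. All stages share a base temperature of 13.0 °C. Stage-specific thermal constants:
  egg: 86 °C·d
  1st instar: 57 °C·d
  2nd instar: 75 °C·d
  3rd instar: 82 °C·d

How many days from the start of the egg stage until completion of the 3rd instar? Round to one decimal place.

23.6 days

Daily accumulation at 25.7 °C = 25.7 − 13.0 = 12.7 DD/day.
Total K = 86 + 57 + 75 + 82 = 300 DD.
Total duration = 300 / 12.7 = 23.622 ≈ 23.6 days.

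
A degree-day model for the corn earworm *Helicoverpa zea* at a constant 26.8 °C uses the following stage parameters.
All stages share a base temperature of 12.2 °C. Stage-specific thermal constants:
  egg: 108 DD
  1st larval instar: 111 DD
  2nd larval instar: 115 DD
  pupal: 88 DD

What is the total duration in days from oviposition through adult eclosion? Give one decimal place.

Daily accumulation at 26.8 °C = 26.8 − 12.2 = 14.6 DD/day.
Total K = 108 + 111 + 115 + 88 = 422 DD.
Total duration = 422 / 14.6 = 28.904 ≈ 28.9 days.

28.9 days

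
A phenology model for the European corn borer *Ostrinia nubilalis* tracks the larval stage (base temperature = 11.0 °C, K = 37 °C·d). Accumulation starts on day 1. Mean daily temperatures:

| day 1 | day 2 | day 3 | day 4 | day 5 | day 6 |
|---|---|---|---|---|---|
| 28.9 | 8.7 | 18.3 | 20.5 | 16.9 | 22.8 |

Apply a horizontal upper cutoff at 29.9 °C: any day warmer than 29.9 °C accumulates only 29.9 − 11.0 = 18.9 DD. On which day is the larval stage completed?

Daily DD above 11.0 °C (capped at 18.9): 17.9, 0.0, 7.3, 9.5, 5.9, 11.8.
Cumulative: 17.9, 17.9, 25.2, 34.7, 40.6, 52.4.
The total first reaches 37 DD on day 5.

day 5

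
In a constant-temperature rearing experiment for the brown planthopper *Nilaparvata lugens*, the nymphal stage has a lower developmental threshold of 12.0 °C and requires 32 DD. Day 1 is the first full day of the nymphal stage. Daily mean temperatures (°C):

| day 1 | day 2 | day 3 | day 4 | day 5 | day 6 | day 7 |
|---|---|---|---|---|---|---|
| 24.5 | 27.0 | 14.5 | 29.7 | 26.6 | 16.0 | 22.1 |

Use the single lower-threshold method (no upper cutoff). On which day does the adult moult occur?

Daily DD above 12.0 °C: 12.5, 15.0, 2.5, 17.7, 14.6, 4.0, 10.1.
Cumulative: 12.5, 27.5, 30.0, 47.7, 62.3, 66.3, 76.4.
The total first reaches 32 DD on day 4.

day 4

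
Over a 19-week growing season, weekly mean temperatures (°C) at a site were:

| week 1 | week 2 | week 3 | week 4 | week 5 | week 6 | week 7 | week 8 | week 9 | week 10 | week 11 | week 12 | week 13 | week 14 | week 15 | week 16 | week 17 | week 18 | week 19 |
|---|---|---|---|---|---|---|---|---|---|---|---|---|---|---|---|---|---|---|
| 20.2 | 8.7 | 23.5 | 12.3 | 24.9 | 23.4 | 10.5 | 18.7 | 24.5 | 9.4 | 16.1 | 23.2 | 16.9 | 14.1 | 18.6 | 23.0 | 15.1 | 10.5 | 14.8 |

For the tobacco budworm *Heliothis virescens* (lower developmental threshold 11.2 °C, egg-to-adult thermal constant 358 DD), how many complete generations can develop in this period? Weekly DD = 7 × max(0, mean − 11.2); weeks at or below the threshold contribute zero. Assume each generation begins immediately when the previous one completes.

2 generations

Weekly DD (7 × max(0, T̄ − 11.2)): 63.0, 0.0, 86.1, 7.7, 95.9, 85.4, 0.0, 52.5, 93.1, 0.0, 34.3, 84.0, 39.9, 20.3, 51.8, 82.6, 27.3, 0.0, 25.2.
Season total = 849.1 DD.
Complete generations = ⌊849.1 / 358⌋ = 2.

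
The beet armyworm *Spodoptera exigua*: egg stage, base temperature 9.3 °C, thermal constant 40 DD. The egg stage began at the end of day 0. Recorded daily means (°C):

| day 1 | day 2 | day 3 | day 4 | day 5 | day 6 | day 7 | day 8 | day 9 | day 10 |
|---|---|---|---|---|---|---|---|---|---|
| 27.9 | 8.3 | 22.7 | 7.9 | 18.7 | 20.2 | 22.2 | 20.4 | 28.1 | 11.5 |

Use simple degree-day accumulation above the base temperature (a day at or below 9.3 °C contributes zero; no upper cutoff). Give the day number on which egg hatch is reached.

Daily DD above 9.3 °C: 18.6, 0.0, 13.4, 0.0, 9.4, 10.9, 12.9, 11.1, 18.8, 2.2.
Cumulative: 18.6, 18.6, 32.0, 32.0, 41.4, 52.3, 65.2, 76.3, 95.1, 97.3.
The total first reaches 40 DD on day 5.

day 5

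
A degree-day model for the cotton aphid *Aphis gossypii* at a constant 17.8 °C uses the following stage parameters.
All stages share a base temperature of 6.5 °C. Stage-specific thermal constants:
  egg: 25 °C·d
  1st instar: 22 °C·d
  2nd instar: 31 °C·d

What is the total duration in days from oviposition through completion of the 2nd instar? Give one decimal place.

Daily accumulation at 17.8 °C = 17.8 − 6.5 = 11.3 DD/day.
Total K = 25 + 22 + 31 = 78 DD.
Total duration = 78 / 11.3 = 6.903 ≈ 6.9 days.

6.9 days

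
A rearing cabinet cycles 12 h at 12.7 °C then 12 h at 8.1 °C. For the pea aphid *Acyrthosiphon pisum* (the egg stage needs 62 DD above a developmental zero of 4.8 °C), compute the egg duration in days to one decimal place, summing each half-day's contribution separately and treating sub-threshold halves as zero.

11.1 days

Day half: max(0, 12.7 − 4.8) × 0.5 = 7.9 × 0.5 = 3.95 DD.
Night half: max(0, 8.1 − 4.8) × 0.5 = 3.3 × 0.5 = 1.65 DD.
Per 24 h: 5.60 DD/day.
Duration = 62 / 5.60 = 11.071 ≈ 11.1 days.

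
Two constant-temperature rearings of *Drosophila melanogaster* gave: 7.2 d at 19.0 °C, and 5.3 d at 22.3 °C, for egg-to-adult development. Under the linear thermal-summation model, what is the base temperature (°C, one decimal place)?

Equal thermal constants: D₁(T₁ − T_b) = D₂(T₂ − T_b).
7.2·(19.0 − T_b) = 5.3·(22.3 − T_b)
T_b = (7.2·19.0 − 5.3·22.3) / (7.2 − 5.3) = 18.61 / 1.9 = 9.795 °C ≈ 9.8 °C.

9.8 °C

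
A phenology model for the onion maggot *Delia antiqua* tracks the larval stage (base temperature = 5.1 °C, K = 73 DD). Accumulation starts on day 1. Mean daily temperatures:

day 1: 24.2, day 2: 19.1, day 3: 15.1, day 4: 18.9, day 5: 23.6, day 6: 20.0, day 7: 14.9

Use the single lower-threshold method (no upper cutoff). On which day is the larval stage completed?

day 5

Daily DD above 5.1 °C: 19.1, 14.0, 10.0, 13.8, 18.5, 14.9, 9.8.
Cumulative: 19.1, 33.1, 43.1, 56.9, 75.4, 90.3, 100.1.
The total first reaches 73 DD on day 5.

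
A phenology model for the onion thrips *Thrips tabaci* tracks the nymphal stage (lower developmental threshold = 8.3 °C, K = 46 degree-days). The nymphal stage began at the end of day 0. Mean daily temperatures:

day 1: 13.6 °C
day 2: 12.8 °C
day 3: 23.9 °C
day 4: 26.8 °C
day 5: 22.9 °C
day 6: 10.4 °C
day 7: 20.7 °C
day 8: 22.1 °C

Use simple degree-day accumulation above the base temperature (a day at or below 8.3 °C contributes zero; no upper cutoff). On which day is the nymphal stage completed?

Daily DD above 8.3 °C: 5.3, 4.5, 15.6, 18.5, 14.6, 2.1, 12.4, 13.8.
Cumulative: 5.3, 9.8, 25.4, 43.9, 58.5, 60.6, 73.0, 86.8.
The total first reaches 46 DD on day 5.

day 5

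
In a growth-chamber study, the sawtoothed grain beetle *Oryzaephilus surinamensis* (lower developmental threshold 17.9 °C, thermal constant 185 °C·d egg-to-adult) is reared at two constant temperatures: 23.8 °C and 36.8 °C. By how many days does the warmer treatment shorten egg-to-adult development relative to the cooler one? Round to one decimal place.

At 23.8 °C: 185 / (23.8 − 17.9) = 185 / 5.9 = 31.356 d.
At 36.8 °C: 185 / (36.8 − 17.9) = 185 / 18.9 = 9.788 d.
Difference = |31.356 − 9.788| = 21.568 ≈ 21.6 days.

21.6 days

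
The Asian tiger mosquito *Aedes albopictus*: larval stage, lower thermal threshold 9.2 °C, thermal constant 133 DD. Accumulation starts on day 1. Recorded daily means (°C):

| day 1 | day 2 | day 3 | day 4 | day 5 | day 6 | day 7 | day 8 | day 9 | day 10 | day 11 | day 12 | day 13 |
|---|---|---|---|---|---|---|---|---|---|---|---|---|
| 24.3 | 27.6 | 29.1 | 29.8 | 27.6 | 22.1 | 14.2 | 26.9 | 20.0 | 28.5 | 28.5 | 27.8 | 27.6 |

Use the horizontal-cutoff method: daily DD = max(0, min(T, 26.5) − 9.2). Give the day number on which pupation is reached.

day 10

Daily DD above 9.2 °C (capped at 17.3): 15.1, 17.3, 17.3, 17.3, 17.3, 12.9, 5.0, 17.3, 10.8, 17.3, 17.3, 17.3, 17.3.
Cumulative: 15.1, 32.4, 49.7, 67.0, 84.3, 97.2, 102.2, 119.5, 130.3, 147.6, 164.9, 182.2, 199.5.
The total first reaches 133 DD on day 10.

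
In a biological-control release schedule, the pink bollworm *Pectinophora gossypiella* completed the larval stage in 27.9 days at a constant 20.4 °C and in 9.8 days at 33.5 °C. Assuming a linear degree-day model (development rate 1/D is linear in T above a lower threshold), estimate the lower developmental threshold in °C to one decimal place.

Equal thermal constants: D₁(T₁ − T_b) = D₂(T₂ − T_b).
27.9·(20.4 − T_b) = 9.8·(33.5 − T_b)
T_b = (27.9·20.4 − 9.8·33.5) / (27.9 − 9.8) = 240.86 / 18.1 = 13.307 °C ≈ 13.3 °C.

13.3 °C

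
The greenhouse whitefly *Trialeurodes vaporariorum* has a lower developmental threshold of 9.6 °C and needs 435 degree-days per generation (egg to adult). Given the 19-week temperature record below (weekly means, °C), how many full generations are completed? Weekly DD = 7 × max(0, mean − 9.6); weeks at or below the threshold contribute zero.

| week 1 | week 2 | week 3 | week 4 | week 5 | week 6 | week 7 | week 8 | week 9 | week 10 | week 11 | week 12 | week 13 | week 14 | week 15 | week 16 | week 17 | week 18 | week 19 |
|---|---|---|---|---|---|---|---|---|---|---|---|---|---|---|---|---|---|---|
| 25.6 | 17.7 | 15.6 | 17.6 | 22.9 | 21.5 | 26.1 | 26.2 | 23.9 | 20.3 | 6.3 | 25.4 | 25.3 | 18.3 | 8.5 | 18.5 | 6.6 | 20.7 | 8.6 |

Weekly DD (7 × max(0, T̄ − 9.6)): 112.0, 56.7, 42.0, 56.0, 93.1, 83.3, 115.5, 116.2, 100.1, 74.9, 0.0, 110.6, 109.9, 60.9, 0.0, 62.3, 0.0, 77.7, 0.0.
Season total = 1271.2 DD.
Complete generations = ⌊1271.2 / 435⌋ = 2.

2 generations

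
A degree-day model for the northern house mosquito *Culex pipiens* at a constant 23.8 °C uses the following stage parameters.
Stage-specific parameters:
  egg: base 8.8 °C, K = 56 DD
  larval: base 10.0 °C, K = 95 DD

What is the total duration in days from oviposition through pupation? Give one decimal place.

10.6 days

egg: 56 / (23.8 − 8.8) = 56 / 15.0 = 3.733 d.
larval: 95 / (23.8 − 10.0) = 95 / 13.8 = 6.884 d.
Sum = 10.617 ≈ 10.6 days.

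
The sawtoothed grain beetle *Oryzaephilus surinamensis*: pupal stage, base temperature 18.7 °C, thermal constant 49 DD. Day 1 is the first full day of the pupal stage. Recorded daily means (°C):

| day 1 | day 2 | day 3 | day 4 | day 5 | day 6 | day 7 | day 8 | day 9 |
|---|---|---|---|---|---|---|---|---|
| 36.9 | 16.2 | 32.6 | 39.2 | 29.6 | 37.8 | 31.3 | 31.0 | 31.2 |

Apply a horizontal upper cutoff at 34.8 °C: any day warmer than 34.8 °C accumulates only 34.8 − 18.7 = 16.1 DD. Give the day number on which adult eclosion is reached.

Daily DD above 18.7 °C (capped at 16.1): 16.1, 0.0, 13.9, 16.1, 10.9, 16.1, 12.6, 12.3, 12.5.
Cumulative: 16.1, 16.1, 30.0, 46.1, 57.0, 73.1, 85.7, 98.0, 110.5.
The total first reaches 49 DD on day 5.

day 5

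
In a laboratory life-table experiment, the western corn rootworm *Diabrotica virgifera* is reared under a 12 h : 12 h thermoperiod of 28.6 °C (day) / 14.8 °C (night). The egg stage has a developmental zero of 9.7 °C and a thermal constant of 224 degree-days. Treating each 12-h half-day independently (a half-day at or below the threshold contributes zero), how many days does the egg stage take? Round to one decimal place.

Day half: max(0, 28.6 − 9.7) × 0.5 = 18.9 × 0.5 = 9.45 DD.
Night half: max(0, 14.8 − 9.7) × 0.5 = 5.1 × 0.5 = 2.55 DD.
Per 24 h: 12.00 DD/day.
Duration = 224 / 12.00 = 18.667 ≈ 18.7 days.

18.7 days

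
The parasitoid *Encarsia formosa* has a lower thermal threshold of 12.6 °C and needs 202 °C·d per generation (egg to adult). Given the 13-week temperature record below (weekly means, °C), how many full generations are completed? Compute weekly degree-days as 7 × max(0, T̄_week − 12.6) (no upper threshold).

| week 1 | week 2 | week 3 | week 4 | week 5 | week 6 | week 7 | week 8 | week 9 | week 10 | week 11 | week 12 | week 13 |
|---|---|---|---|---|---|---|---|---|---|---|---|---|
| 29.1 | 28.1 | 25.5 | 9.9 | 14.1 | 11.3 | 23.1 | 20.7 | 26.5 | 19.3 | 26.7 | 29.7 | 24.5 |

Weekly DD (7 × max(0, T̄ − 12.6)): 115.5, 108.5, 90.3, 0.0, 10.5, 0.0, 73.5, 56.7, 97.3, 46.9, 98.7, 119.7, 83.3.
Season total = 900.9 DD.
Complete generations = ⌊900.9 / 202⌋ = 4.

4 generations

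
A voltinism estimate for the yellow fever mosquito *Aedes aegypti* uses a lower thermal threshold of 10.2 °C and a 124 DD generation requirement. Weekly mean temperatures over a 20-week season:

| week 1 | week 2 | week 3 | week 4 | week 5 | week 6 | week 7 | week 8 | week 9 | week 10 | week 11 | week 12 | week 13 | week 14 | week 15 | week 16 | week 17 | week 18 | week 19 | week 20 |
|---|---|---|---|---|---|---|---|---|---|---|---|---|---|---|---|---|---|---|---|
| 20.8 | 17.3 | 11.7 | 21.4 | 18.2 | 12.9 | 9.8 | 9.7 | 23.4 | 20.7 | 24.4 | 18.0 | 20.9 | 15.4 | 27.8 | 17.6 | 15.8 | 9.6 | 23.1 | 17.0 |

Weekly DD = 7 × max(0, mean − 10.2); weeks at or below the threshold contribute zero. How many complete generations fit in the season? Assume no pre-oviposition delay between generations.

8 generations

Weekly DD (7 × max(0, T̄ − 10.2)): 74.2, 49.7, 10.5, 78.4, 56.0, 18.9, 0.0, 0.0, 92.4, 73.5, 99.4, 54.6, 74.9, 36.4, 123.2, 51.8, 39.2, 0.0, 90.3, 47.6.
Season total = 1071.0 DD.
Complete generations = ⌊1071.0 / 124⌋ = 8.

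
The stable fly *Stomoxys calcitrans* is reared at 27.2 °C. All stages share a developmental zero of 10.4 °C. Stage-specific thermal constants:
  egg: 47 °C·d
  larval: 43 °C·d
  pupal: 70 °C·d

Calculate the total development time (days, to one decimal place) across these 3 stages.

9.5 days

Daily accumulation at 27.2 °C = 27.2 − 10.4 = 16.8 DD/day.
Total K = 47 + 43 + 70 = 160 DD.
Total duration = 160 / 16.8 = 9.524 ≈ 9.5 days.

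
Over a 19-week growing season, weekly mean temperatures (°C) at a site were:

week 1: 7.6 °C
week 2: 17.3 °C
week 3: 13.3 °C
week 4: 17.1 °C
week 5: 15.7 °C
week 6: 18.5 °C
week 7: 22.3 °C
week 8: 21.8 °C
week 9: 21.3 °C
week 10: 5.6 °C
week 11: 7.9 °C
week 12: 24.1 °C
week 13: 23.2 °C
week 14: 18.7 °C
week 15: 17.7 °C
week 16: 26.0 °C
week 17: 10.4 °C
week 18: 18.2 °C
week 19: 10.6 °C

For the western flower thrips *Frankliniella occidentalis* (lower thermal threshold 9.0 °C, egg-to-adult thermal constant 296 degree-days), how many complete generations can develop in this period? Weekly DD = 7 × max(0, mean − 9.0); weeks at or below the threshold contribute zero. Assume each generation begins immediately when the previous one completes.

Weekly DD (7 × max(0, T̄ − 9.0)): 0.0, 58.1, 30.1, 56.7, 46.9, 66.5, 93.1, 89.6, 86.1, 0.0, 0.0, 105.7, 99.4, 67.9, 60.9, 119.0, 9.8, 64.4, 11.2.
Season total = 1065.4 DD.
Complete generations = ⌊1065.4 / 296⌋ = 3.

3 generations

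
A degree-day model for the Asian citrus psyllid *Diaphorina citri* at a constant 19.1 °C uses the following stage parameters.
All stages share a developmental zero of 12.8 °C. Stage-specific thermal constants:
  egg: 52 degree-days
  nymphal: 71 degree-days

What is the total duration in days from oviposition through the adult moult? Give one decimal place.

19.5 days

Daily accumulation at 19.1 °C = 19.1 − 12.8 = 6.3 DD/day.
Total K = 52 + 71 = 123 DD.
Total duration = 123 / 6.3 = 19.524 ≈ 19.5 days.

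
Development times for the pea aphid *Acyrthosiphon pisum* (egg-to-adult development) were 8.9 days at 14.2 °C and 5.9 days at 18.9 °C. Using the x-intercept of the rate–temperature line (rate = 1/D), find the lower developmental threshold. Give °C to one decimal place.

5.0 °C

Under the model K = D·(T − T_b), so D₁·(T₁ − T_b) = D₂·(T₂ − T_b).
8.9·(14.2 − T_b) = 5.9·(18.9 − T_b)
T_b = (8.9·14.2 − 5.9·18.9) / (8.9 − 5.9) = 14.87 / 3.0 = 4.957 °C ≈ 5.0 °C.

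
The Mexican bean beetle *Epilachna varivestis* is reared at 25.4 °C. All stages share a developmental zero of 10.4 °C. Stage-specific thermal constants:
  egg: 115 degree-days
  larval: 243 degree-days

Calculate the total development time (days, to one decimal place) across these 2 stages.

Daily accumulation at 25.4 °C = 25.4 − 10.4 = 15.0 DD/day.
Total K = 115 + 243 = 358 DD.
Total duration = 358 / 15.0 = 23.867 ≈ 23.9 days.

23.9 days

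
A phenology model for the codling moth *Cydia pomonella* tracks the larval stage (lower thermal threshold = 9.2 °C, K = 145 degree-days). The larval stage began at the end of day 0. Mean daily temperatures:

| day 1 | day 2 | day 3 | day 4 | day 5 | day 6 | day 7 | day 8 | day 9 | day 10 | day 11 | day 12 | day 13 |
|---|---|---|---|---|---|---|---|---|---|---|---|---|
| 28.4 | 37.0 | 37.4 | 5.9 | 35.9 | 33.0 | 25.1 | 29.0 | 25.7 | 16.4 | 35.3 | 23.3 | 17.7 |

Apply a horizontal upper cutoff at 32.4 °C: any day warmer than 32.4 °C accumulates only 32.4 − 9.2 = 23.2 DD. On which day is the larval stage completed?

Daily DD above 9.2 °C (capped at 23.2): 19.2, 23.2, 23.2, 0.0, 23.2, 23.2, 15.9, 19.8, 16.5, 7.2, 23.2, 14.1, 8.5.
Cumulative: 19.2, 42.4, 65.6, 65.6, 88.8, 112.0, 127.9, 147.7, 164.2, 171.4, 194.6, 208.7, 217.2.
The total first reaches 145 DD on day 8.

day 8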